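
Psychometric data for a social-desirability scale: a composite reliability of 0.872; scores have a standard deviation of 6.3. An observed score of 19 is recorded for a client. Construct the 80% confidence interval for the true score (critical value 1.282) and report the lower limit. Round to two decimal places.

SEM = 6.30000·√(1 − 0.87200) ≈ 2.25396
Half-width = 1.282·2.25396 ≈ 2.88957
Lower limit = 19 − 2.88957 ≈ 16.11043

16.11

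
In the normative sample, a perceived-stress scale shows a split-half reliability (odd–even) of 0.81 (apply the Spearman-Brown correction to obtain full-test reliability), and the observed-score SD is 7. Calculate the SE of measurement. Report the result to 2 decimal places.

r_full = 2·0.81 / (1 + 0.81) ≈ 0.895
SEM = 7.000 · √(1 − 0.895) = 7.000 · √0.105 ≈ 7.000 · 0.324 ≈ 2.268

2.27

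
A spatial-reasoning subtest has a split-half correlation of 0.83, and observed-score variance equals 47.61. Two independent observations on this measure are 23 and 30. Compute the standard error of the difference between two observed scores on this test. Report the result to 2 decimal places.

SD = √47.61 ≈ 6.9000
r_full = 2·0.83 / (1 + 0.83) ≈ 0.9071
The standard error of measurement is 6.9000*√(1 − 0.9071) ≈ 6.9000*0.3048 ≈ 2.1030.
Standard error of the difference = 2.1030·√2 ≈ 2.9742

2.97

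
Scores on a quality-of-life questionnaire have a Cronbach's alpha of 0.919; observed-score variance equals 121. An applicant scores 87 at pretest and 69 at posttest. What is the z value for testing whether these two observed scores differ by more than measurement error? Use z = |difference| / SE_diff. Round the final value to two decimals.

4.07

σ = 121^(1/2) = 11.00000
SEM = 11.00000 × √(1 − 0.91900) = 11.00000 × √0.08100 ≈ 11.00000 × 0.28460 ≈ 3.13065
SE_diff = SEM × √2 ≈ 3.13065 × 1.41421 ≈ 4.42741
z = 18 / 4.42741 ≈ 4.06558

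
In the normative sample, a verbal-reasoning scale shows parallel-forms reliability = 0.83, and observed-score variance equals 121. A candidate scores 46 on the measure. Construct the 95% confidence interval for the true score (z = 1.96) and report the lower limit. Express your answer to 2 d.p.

37.11

σ = 121^(1/2) = 11.000
SEM = 11.000·√(1 − 0.830) ≈ 4.535
Margin = 1.96 · 4.535 ≈ 8.889
Lower bound: 46 − 8.889 = 37.111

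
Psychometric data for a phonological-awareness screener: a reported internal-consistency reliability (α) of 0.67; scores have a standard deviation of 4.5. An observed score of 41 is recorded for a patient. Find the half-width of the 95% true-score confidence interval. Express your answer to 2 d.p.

5.07

SEM = 4.50000 · √(1 − 0.67000) = 4.50000 · √0.33000 ≈ 4.50000 · 0.57446 ≈ 2.58505
Margin = 1.96 · 2.58505 ≈ 5.06670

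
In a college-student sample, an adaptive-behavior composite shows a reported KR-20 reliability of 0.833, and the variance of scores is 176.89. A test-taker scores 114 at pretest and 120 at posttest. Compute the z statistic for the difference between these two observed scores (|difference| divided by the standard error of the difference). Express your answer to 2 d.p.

SD = √176.89 = 13.30000
SEM = 13.30000 * √(1 − 0.83300) = 13.30000 * √0.16700 ≃ 13.30000 * 0.40866 ≃ 5.43513
SE_diff = √2 * SEM ≃ 7.68643
z = 6 / 7.68643 ≃ 0.78060

0.78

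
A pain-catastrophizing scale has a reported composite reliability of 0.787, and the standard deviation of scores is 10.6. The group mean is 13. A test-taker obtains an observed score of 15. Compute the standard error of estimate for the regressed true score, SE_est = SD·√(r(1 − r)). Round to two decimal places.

4.34

SE_est = SD · √(r(1 − r)) = 10.6000 · √0.1676 ≃ 10.6000 · 0.4094 ≃ 4.3399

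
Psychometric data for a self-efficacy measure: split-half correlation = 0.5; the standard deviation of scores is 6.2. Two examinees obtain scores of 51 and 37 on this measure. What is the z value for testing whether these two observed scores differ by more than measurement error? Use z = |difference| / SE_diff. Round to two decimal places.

Spearman-Brown: r = 2(0.5) / (1 + 0.5) = 1.0000 / 1.5000 ≃ 0.6667
SEM = 6.2000 · √(1 − 0.6667) = 6.2000 · √0.3333 ≃ 6.2000 · 0.5774 ≃ 3.5796
SE_diff = √2 · SEM ≃ 5.0623
z = |51 − 37| / 5.0623 = 14 / 5.0623 ≃ 2.7656

2.77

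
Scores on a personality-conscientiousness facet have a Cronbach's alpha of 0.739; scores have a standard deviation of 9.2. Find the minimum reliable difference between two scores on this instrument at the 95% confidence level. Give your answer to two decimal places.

SEM = 9.200 * √(1 − 0.739) = 9.200 * √0.261 ≈ 9.200 * 0.511 ≈ 4.700
SE_diff = SEM * √2 ≈ 4.700 * 1.414 ≈ 6.647
Minimum reliable difference = 1.96 * SE_diff ≈ 1.96 * 6.647 ≈ 13.028

13.03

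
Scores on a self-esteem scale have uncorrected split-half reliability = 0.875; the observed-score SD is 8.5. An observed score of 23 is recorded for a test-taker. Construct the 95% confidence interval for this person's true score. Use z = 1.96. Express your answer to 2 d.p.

r_full = 2·0.875 / (1 + 0.875) ≃ 0.9333
SEM = 8.5000*√(1 − 0.9333) ≃ 2.1947
Half-width = 1.96*2.1947 ≃ 4.3016
95% CI: 23 ± 4.3016 = [18.6984, 27.3016]

[18.70, 27.30]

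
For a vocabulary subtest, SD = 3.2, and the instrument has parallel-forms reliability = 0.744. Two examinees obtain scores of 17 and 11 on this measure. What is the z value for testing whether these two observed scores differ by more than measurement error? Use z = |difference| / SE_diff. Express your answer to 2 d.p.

The standard error of measurement is 3.2000·√(1 − 0.7440) ≃ 3.2000·0.5060 ≃ 1.6191.
SE_diff = SEM · √2 ≃ 1.6191 · 1.4142 ≃ 2.2897
z = |17 − 11| / 2.2897 = 6 / 2.2897 ≃ 2.6204

2.62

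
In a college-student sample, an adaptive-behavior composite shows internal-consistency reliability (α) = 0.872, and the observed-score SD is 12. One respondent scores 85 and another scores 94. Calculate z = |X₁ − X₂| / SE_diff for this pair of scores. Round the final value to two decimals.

1.48

SEM = 12.000×√(1 − 0.872) ≈ 4.293
SE_diff = √2 × SEM ≈ 6.072
z = |85 − 94| / 6.072 = 9 / 6.072 ≈ 1.482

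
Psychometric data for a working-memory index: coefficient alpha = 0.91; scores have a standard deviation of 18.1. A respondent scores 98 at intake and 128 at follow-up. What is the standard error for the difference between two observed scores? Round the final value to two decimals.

7.68

SEM = 18.100*√(1 − 0.910) ≈ 5.430
Standard error of the difference = 5.430·√2 ≈ 7.679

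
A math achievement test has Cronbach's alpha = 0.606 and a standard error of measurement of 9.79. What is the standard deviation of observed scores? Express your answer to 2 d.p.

σ = SEM·(1 − r)^(−1/2) ≃ 9.79*1.593 ≃ 15.597

15.60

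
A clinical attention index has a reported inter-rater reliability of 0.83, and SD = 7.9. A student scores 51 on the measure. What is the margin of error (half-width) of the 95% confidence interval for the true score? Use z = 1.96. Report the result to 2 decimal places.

6.38

SEM = 7.9000 * √(1 − 0.8300) = 7.9000 * √0.1700 ≃ 7.9000 * 0.4123 ≃ 3.2573
Half-width = 1.96*3.2573 ≃ 6.3842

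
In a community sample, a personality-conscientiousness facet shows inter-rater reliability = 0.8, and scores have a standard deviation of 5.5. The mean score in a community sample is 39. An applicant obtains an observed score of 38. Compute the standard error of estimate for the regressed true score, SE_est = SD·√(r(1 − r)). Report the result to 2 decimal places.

2.20

SE_est = 5.500*√(0.800*0.200) ≃ 2.200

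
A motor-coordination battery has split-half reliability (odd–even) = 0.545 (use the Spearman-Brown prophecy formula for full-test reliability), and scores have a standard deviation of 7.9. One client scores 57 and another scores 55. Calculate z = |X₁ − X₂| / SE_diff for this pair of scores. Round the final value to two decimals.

Full-length reliability (Spearman-Brown) = 2(0.545)/(1+0.545) ≈ 0.7055
SEM = 7.9000 · √(1 − 0.7055) = 7.9000 · √0.2945 ≈ 7.9000 · 0.5427 ≈ 4.2871
Standard error of the difference = 4.2871·√2 ≈ 6.0629
z = |57 − 55| / 6.0629 = 2 / 6.0629 ≈ 0.3299

0.33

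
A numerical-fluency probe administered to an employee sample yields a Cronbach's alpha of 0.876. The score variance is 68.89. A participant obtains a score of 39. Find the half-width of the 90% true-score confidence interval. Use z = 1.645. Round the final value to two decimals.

SD = √68.89 ≈ 8.300
The standard error of measurement is 8.300×√(1 − 0.876) ≈ 8.300×0.352 ≈ 2.923.
Half-width = 1.645×2.923 ≈ 4.808

4.81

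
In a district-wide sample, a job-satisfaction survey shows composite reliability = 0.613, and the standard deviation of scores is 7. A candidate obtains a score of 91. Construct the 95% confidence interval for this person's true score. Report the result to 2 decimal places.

[82.46, 99.54]

SEM = 7.0000×√(1 − 0.6130) ≈ 4.3547
Half-width = 1.96×4.3547 ≈ 8.5351
95% CI: 91 ± 8.5351 = [82.4649, 99.5351]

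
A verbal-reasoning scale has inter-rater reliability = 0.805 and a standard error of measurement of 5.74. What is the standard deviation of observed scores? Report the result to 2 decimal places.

σ = SEM·(1 − r)^(−1/2) ≈ 5.74·2.26455 ≈ 12.99854

13.00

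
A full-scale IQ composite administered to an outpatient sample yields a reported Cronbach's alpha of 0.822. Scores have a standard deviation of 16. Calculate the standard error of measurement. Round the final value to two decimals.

6.75

SEM = 16.00000·√(1 − 0.82200) ≈ 6.75041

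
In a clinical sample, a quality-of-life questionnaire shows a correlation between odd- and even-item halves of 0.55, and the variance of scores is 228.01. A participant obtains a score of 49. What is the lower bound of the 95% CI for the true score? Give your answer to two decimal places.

33.05

SD = √228.01 = 15.1000
r_full = 2·0.55 / (1 + 0.55) ≃ 0.7097
SEM = 15.1000 * √(1 − 0.7097) = 15.1000 * √0.2903 ≃ 15.1000 * 0.5388 ≃ 8.1361
Margin = 1.96 * 8.1361 ≃ 15.9468
Lower limit = 49 − 15.9468 ≃ 33.0532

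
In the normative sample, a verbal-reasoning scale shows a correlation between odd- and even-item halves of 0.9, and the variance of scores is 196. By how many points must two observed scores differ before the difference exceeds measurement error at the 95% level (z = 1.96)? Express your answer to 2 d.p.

σ = 196^(1/2) = 14.0000
Spearman-Brown: r = 2(0.9) / (1 + 0.9) = 1.8000 / 1.9000 ≈ 0.9474
SEM = 14.0000 * √(1 − 0.9474) = 14.0000 * √0.0526 ≈ 14.0000 * 0.2294 ≈ 3.2118
Standard error of the difference = 3.2118·√2 ≈ 4.5422
Smallest detectable difference = 1.96*4.5422 ≈ 8.9027

8.90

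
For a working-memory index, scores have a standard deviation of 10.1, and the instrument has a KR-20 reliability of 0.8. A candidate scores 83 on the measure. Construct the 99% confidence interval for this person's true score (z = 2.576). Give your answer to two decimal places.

[71.36, 94.64]

SEM = 10.1000 * √(1 − 0.8000) = 10.1000 * √0.2000 ≈ 10.1000 * 0.4472 ≈ 4.5169
Half-width = 2.576*4.5169 ≈ 11.6354
Interval: (71.3646, 94.6354)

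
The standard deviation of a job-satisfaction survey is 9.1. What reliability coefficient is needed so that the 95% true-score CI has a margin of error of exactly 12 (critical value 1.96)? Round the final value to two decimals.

SEM needed = half-width / z = 12/1.96 ≈ 6.122
Required reliability = 1 − (SEM/SD)² = 1 − 0.453 ≈ 0.547

0.55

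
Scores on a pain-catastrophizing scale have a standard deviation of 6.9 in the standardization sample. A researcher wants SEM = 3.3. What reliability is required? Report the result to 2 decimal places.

0.77

Required reliability = 1 − (SEM/SD)² = 1 − 0.2287 ≃ 0.7713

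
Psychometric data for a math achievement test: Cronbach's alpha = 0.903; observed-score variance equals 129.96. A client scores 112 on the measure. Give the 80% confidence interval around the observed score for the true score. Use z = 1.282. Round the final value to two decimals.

[107.45, 116.55]

SD = √129.96 ≃ 11.400
SEM = 11.400·√(1 − 0.903) ≃ 3.551
1.282 · SEM ≃ 4.552
80% CI: 112 ± 4.552 = [107.448, 116.552]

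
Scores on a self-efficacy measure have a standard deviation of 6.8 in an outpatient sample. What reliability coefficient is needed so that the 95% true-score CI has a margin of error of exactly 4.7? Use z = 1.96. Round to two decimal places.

0.88

Required SEM = 4.7 / 1.96 ≈ 2.398
r = 1 − (2.398/6.8)² ≈ 1 − 0.124 ≈ 0.876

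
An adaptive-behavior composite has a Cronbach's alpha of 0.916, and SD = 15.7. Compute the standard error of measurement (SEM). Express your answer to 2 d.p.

4.55

SEM = 15.7000 × √(1 − 0.9160) = 15.7000 × √0.0840 ≃ 15.7000 × 0.2898 ≃ 4.5503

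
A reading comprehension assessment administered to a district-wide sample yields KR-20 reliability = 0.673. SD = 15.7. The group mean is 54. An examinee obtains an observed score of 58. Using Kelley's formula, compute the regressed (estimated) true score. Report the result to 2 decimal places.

T̂ = 0.6730(58) + 0.3270(54) ≈ 56.6920

56.69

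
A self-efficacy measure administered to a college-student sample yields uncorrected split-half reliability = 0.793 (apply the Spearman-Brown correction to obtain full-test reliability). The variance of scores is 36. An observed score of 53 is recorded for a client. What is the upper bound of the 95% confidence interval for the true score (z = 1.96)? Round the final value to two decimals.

σ = 36^(1/2) = 6.000
Spearman-Brown: r = 2(0.793) / (1 + 0.793) = 1.586 / 1.793 ≈ 0.885
SEM = 6.000 · √(1 − 0.885) = 6.000 · √0.115 ≈ 6.000 · 0.340 ≈ 2.039
1.96 · SEM ≈ 3.996
Upper limit = 53 + 3.996 ≈ 56.996

57.00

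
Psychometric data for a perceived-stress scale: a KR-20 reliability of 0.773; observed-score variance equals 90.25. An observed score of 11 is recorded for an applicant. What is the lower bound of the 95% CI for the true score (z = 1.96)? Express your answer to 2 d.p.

SD = √90.25 ≈ 9.500
SEM = 9.500*√(1 − 0.773) ≈ 4.526
Half-width = 1.96*4.526 ≈ 8.871
Lower limit = 11 − 8.871 ≈ 2.129

2.13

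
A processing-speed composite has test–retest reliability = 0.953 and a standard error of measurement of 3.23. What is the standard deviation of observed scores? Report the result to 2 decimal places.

14.90

SD = SEM / √(1 − r) = 3.23 / √0.0470 ≈ 3.23 / 0.2168 ≈ 14.8989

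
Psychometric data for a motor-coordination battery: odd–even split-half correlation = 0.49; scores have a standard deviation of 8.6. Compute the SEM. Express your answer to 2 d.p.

Full-length reliability (Spearman-Brown) = 2(0.49)/(1+0.49) ≈ 0.6577
The standard error of measurement is 8.6000×√(1 − 0.6577) ≈ 8.6000×0.5850 ≈ 5.0314.

5.03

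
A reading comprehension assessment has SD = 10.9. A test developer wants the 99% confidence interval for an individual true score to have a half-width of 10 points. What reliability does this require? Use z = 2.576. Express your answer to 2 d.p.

0.87

SEM needed = half-width / z = 10/2.576 ≈ 3.882
r = 1 − (3.882/10.9)² ≈ 1 − 0.127 ≈ 0.873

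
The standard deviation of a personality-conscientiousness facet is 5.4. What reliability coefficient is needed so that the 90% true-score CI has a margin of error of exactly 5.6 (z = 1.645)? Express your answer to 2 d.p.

SEM needed = half-width / z = 5.6/1.645 ≈ 3.4043
r = 1 − (3.4043/5.4)² ≈ 1 − 0.3974 ≈ 0.6026

0.60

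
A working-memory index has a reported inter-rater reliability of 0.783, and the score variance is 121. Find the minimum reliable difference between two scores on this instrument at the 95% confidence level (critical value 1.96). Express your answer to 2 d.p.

14.20

SD = √121 = 11.000
SEM = 11.000 * √(1 − 0.783) = 11.000 * √0.217 ≈ 11.000 * 0.466 ≈ 5.124
SE_diff = SEM * √2 ≈ 5.124 * 1.414 ≈ 7.247
Minimum reliable difference = 1.96 * SE_diff ≈ 1.96 * 7.247 ≈ 14.203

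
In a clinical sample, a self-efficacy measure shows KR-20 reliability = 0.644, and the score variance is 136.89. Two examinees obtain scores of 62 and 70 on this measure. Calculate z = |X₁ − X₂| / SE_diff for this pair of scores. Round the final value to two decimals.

0.81

SD = √136.89 ≃ 11.7000
The standard error of measurement is 11.7000×√(1 − 0.6440) ≃ 11.7000×0.5967 ≃ 6.9809.
Standard error of the difference = 6.9809·√2 ≃ 9.8725
z = 8 / 9.8725 ≃ 0.8103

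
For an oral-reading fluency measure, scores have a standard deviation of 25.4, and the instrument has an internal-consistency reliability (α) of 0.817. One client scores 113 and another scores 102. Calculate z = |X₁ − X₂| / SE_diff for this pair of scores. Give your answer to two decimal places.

0.72

The standard error of measurement is 25.400*√(1 − 0.817) ≈ 25.400*0.428 ≈ 10.866.
SE_diff = SEM * √2 ≈ 10.866 * 1.414 ≈ 15.366
z = 11 / 15.366 ≈ 0.716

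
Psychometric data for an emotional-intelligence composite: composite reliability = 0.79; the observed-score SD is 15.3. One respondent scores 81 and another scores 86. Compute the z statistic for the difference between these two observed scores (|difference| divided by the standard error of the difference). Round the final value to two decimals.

0.50

SEM = 15.300 · √(1 − 0.790) = 15.300 · √0.210 ≃ 15.300 · 0.458 ≃ 7.011
SE_diff = SEM · √2 ≃ 7.011 · 1.414 ≃ 9.916
z = 5 / 9.916 ≃ 0.504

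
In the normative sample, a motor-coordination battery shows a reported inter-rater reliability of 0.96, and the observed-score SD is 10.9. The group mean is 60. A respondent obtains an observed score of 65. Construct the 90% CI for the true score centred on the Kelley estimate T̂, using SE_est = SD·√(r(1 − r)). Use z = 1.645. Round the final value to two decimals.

[61.29, 68.31]

T̂ = 0.9600(65) + 0.0400(60) ≈ 64.8000
SE_est = SD · √(r(1 − r)) = 10.9000 · √0.0384 ≈ 10.9000 · 0.1960 ≈ 2.1360
90% CI: 64.8000 ± 3.5136 ≈ (61.2864, 68.3136)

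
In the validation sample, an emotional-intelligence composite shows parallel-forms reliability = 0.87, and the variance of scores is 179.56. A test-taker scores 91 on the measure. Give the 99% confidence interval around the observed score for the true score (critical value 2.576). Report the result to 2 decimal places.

[78.55, 103.45]

SD = √179.56 = 13.4000
SEM = 13.4000 * √(1 − 0.8700) = 13.4000 * √0.1300 ≈ 13.4000 * 0.3606 ≈ 4.8314
Margin = 2.576 * 4.8314 ≈ 12.4458
CI = 91 ± 12.4458 → [78.5542, 103.4458]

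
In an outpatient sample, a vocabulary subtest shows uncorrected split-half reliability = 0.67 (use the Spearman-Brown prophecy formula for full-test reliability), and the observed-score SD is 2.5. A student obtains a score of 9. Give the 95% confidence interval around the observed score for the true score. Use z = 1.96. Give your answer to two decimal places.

[6.82, 11.18]

Spearman-Brown: r = 2(0.67) / (1 + 0.67) = 1.3400 / 1.6700 ≃ 0.8024
SEM = 2.5000*√(1 − 0.8024) ≃ 1.1113
1.96 * SEM ≃ 2.1782
Interval: (6.8218, 11.1782)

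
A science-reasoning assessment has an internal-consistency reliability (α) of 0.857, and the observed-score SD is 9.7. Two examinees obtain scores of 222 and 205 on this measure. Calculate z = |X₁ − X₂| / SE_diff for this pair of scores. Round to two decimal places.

3.28

The standard error of measurement is 9.700·√(1 − 0.857) ≃ 9.700·0.378 ≃ 3.668.
Standard error of the difference = 3.668·√2 ≃ 5.187
z = |222 − 205| / 5.187 = 17 / 5.187 ≃ 3.277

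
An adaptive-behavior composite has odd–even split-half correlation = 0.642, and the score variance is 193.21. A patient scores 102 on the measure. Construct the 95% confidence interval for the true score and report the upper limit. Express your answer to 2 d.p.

σ = 193.21^(1/2) = 13.9000
r_full = 2·0.642 / (1 + 0.642) ≈ 0.7820
The standard error of measurement is 13.9000*√(1 − 0.7820) ≈ 13.9000*0.4669 ≈ 6.4904.
1.96 * SEM ≈ 12.7211
Upper limit = 102 + 12.7211 ≈ 114.7211

114.72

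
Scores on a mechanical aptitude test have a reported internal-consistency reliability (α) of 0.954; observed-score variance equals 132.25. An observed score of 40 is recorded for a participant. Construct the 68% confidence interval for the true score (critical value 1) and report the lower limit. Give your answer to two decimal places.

SD = √132.25 = 11.50000
SEM = 11.50000×√(1 − 0.95400) ≈ 2.46648
Margin = 1 × 2.46648 ≈ 2.46648
Lower limit = 40 − 2.46648 ≈ 37.53352

37.53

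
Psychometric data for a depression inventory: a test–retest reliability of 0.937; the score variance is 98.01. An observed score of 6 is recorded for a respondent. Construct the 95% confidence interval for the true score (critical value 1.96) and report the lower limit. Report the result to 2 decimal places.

1.13

σ = 98.01^(1/2) = 9.9000
SEM = 9.9000 * √(1 − 0.9370) = 9.9000 * √0.0630 ≃ 9.9000 * 0.2510 ≃ 2.4849
Half-width = 1.96*2.4849 ≃ 4.8704
Lower bound: 6 − 4.8704 = 1.1296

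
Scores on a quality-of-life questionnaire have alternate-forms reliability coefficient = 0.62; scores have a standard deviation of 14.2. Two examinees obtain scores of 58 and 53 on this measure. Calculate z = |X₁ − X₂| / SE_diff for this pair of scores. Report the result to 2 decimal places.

SEM = 14.2000 × √(1 − 0.6200) = 14.2000 × √0.3800 ≃ 14.2000 × 0.6164 ≃ 8.7535
SE_diff = √2 × SEM ≃ 12.3793
z = 5 / 12.3793 ≃ 0.4039

0.40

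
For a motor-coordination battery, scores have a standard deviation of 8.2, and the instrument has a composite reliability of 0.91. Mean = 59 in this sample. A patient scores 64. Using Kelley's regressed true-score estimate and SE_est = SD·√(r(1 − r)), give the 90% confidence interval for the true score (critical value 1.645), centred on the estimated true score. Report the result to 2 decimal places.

T̂ = r·X + (1 − r)·M = 0.910×64 + 0.090×59 = 58.240 + 5.310 ≈ 63.550
SE_est = 8.200×√(0.910×0.090) ≈ 2.347
90% CI: 63.550 ± 3.860 ≈ (59.690, 67.410)

[59.69, 67.41]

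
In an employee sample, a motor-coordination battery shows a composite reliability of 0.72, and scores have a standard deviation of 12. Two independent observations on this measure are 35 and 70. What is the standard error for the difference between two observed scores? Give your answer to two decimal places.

SEM = 12.000 * √(1 − 0.720) = 12.000 * √0.280 ≃ 12.000 * 0.529 ≃ 6.350
SE_diff = √2 * SEM ≃ 8.980

8.98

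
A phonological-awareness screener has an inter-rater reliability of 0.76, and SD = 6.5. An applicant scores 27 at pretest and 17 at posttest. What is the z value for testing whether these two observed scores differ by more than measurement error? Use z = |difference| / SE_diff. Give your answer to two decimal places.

2.22

The standard error of measurement is 6.500*√(1 − 0.760) ≈ 6.500*0.490 ≈ 3.184.
SE_diff = SEM * √2 ≈ 3.184 * 1.414 ≈ 4.503
z = |27 − 17| / 4.503 = 10 / 4.503 ≈ 2.221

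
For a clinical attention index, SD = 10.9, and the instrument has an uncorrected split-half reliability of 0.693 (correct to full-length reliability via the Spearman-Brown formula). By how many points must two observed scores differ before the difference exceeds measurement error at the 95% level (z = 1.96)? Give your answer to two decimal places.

r_full = 2·0.693 / (1 + 0.693) ≈ 0.81867
SEM = 10.90000 × √(1 − 0.81867) = 10.90000 × √0.18133 ≈ 10.90000 × 0.42583 ≈ 4.64159
SE_diff = SEM × √2 ≈ 4.64159 × 1.41421 ≈ 6.56421
Minimum reliable difference = 1.96 × SE_diff ≈ 1.96 × 6.56421 ≈ 12.86584

12.87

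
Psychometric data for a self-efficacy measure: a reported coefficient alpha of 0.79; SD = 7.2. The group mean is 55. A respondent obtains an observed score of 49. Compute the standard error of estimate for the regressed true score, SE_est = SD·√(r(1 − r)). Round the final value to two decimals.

SE_est = 7.2000·√[r(1 − r)] ≈ 2.9326

2.93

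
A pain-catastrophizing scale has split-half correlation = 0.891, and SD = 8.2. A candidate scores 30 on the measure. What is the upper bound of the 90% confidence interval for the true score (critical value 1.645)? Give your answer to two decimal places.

Full-length reliability (Spearman-Brown) = 2(0.891)/(1+0.891) ≈ 0.942
SEM = 8.200 * √(1 − 0.942) = 8.200 * √0.058 ≈ 8.200 * 0.240 ≈ 1.969
Margin = 1.645 * 1.969 ≈ 3.239
Upper limit = 30 + 3.239 ≈ 33.239

33.24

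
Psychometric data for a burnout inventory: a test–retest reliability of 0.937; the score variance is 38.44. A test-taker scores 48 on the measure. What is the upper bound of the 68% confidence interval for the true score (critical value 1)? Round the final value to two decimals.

49.56

SD = √38.44 ≈ 6.2000
SEM = 6.2000 * √(1 − 0.9370) = 6.2000 * √0.0630 ≈ 6.2000 * 0.2510 ≈ 1.5562
Margin = 1 * 1.5562 ≈ 1.5562
Upper bound: 48 + 1.5562 = 49.5562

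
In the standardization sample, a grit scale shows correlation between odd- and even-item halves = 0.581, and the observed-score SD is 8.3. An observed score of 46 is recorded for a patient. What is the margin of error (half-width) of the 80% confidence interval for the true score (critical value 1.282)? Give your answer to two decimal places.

Spearman-Brown: r = 2(0.581) / (1 + 0.581) = 1.162 / 1.581 ≈ 0.735
SEM = 8.300·√(1 − 0.735) ≈ 4.273
Margin = 1.282 · 4.273 ≈ 5.478

5.48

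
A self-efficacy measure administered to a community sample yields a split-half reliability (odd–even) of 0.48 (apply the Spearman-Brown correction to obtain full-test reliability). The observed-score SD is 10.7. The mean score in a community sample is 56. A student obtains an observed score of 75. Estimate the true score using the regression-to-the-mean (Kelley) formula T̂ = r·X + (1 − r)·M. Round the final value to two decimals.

r_full = 2·0.48 / (1 + 0.48) ≈ 0.6486
T̂ = r·X + (1 − r)·M = 0.6486×75 + 0.3514×56 ≈ 48.6486 + 19.6757 ≈ 68.3243

68.32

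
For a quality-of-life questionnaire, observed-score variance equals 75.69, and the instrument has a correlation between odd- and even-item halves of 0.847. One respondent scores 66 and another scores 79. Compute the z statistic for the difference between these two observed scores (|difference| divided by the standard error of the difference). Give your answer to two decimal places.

SD = √75.69 = 8.70000
r_full = 2·0.847 / (1 + 0.847) ≈ 0.91716
The standard error of measurement is 8.70000×√(1 − 0.91716) ≈ 8.70000×0.28781 ≈ 2.50398.
SE_diff = √2 × SEM ≈ 3.54117
z = |66 − 79| / 3.54117 = 13 / 3.54117 ≈ 3.67111

3.67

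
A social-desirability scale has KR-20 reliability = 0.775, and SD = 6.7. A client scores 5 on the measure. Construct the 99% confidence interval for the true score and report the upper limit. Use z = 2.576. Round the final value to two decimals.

13.19

SEM = 6.700 * √(1 − 0.775) = 6.700 * √0.225 ≈ 6.700 * 0.474 ≈ 3.178
2.576 * SEM ≈ 8.187
Upper bound: 5 + 8.187 = 13.187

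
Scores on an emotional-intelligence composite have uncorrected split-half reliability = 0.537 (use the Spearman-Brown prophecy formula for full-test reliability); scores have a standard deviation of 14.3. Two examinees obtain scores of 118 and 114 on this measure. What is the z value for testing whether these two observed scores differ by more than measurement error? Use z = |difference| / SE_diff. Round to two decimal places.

Full-length reliability (Spearman-Brown) = 2(0.537)/(1+0.537) ≈ 0.6988
The standard error of measurement is 14.3000×√(1 − 0.6988) ≈ 14.3000×0.5488 ≈ 7.8486.
SE_diff = √2 × SEM ≈ 11.0995
z = |118 − 114| / 11.0995 = 4 / 11.0995 ≈ 0.3604

0.36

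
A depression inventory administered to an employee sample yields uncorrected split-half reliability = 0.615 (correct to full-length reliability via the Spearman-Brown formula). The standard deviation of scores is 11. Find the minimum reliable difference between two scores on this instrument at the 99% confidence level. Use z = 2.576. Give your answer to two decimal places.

19.57

Full-length reliability (Spearman-Brown) = 2(0.615)/(1+0.615) ≃ 0.762
SEM = 11.000·√(1 − 0.762) ≃ 5.371
SE_diff = SEM · √2 ≃ 5.371 · 1.414 ≃ 7.595
Minimum reliable difference = 2.576 · SE_diff ≃ 2.576 · 7.595 ≃ 19.566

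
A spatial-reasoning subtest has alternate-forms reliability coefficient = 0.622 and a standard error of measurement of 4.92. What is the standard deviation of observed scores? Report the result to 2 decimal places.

σ = SEM·(1 − r)^(−1/2) ≈ 4.92×1.627 ≈ 8.002

8.00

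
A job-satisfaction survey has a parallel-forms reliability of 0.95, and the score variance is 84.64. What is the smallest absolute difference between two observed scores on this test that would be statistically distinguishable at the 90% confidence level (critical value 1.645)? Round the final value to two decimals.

SD = √84.64 = 9.200
SEM = 9.200 * √(1 − 0.950) = 9.200 * √0.050 ≃ 9.200 * 0.224 ≃ 2.057
Standard error of the difference = 2.057·√2 ≃ 2.909
Minimum reliable difference = 1.645 * SE_diff ≃ 1.645 * 2.909 ≃ 4.786

4.79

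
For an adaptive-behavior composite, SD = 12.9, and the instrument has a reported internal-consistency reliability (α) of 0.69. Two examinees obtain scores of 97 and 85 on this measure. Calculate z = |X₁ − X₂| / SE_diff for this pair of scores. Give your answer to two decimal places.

1.18

The standard error of measurement is 12.90000×√(1 − 0.69000) ≃ 12.90000×0.55678 ≃ 7.18242.
SE_diff = √2 × SEM ≃ 10.15747
z = 12 / 10.15747 ≃ 1.18140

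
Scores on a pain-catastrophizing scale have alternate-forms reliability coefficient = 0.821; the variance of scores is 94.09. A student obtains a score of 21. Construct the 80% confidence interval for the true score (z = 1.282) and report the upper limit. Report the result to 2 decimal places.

26.26

SD = √94.09 ≃ 9.7000
SEM = 9.7000 * √(1 − 0.8210) = 9.7000 * √0.1790 ≃ 9.7000 * 0.4231 ≃ 4.1039
Half-width = 1.282*4.1039 ≃ 5.2612
Upper bound: 21 + 5.2612 = 26.2612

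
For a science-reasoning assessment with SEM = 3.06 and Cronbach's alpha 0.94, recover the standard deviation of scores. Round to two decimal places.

σ = SEM·(1 − r)^(−1/2) ≈ 3.06·4.082 ≈ 12.492

12.49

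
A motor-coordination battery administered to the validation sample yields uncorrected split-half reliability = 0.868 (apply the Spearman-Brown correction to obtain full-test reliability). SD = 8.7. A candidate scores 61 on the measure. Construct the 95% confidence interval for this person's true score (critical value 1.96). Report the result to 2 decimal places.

r_full = 2·0.868 / (1 + 0.868) ≃ 0.92934
SEM = 8.70000*√(1 − 0.92934) ≃ 2.31269
Margin = 1.96 * 2.31269 ≃ 4.53288
95% CI: 61 ± 4.53288 = [56.46712, 65.53288]

[56.47, 65.53]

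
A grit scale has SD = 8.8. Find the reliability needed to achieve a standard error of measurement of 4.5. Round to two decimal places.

r = 1 − (SEM / SD)² = 1 − (4.500 / 8.8)² ≈ 1 − 0.261 ≈ 0.739

0.74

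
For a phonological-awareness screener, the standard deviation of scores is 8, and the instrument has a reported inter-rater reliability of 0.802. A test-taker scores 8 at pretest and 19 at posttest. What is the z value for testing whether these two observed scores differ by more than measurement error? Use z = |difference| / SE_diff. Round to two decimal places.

SEM = 8.0000×√(1 − 0.8020) ≃ 3.5598
SE_diff = SEM × √2 ≃ 3.5598 × 1.4142 ≃ 5.0343
z = 11 / 5.0343 ≃ 2.1850

2.19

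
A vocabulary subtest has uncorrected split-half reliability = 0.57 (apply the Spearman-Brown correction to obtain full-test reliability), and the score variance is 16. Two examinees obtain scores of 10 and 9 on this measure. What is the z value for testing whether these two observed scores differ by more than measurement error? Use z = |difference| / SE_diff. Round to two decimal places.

SD = √16 = 4.000
r_full = 2·0.57 / (1 + 0.57) ≈ 0.726
SEM = 4.000 × √(1 − 0.726) = 4.000 × √0.274 ≈ 4.000 × 0.523 ≈ 2.093
SE_diff = SEM × √2 ≈ 2.093 × 1.414 ≈ 2.960
z = 1 / 2.960 ≈ 0.338

0.34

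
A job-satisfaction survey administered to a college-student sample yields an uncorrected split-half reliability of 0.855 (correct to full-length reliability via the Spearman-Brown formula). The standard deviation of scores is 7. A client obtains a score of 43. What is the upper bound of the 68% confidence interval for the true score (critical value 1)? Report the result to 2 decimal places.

Spearman-Brown: r = 2(0.855) / (1 + 0.855) = 1.7100 / 1.8550 ≈ 0.9218
SEM = 7.0000 × √(1 − 0.9218) = 7.0000 × √0.0782 ≈ 7.0000 × 0.2796 ≈ 1.9571
1 × SEM ≈ 1.9571
Upper bound: 43 + 1.9571 = 44.9571

44.96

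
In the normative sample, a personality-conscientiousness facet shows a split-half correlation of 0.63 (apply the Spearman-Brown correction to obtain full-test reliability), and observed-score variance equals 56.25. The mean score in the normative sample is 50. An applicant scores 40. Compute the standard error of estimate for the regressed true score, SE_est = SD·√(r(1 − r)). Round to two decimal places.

σ = 56.25^(1/2) = 7.500
Spearman-Brown: r = 2(0.63) / (1 + 0.63) = 1.260 / 1.630 ≈ 0.773
SE_est = 7.500·√[r(1 − r)] ≈ 3.142

3.14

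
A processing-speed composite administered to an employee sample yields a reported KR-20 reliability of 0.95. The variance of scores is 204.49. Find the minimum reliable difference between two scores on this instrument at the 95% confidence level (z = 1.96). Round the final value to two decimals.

σ = 204.49^(1/2) = 14.30000
SEM = 14.30000 * √(1 − 0.95000) = 14.30000 * √0.05000 ≈ 14.30000 * 0.22361 ≈ 3.19758
Standard error of the difference = 3.19758·√2 ≈ 4.52206
Smallest detectable difference = 1.96*4.52206 ≈ 8.86323

8.86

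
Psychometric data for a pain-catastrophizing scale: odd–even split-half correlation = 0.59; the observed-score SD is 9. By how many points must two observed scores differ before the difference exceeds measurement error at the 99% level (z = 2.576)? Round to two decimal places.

Spearman-Brown: r = 2(0.59) / (1 + 0.59) = 1.1800 / 1.5900 ≈ 0.7421
The standard error of measurement is 9.0000*√(1 − 0.7421) ≈ 9.0000*0.5078 ≈ 4.5702.
SE_diff = SEM * √2 ≈ 4.5702 * 1.4142 ≈ 6.4632
Minimum reliable difference = 2.576 * SE_diff ≈ 2.576 * 6.4632 ≈ 16.6493

16.65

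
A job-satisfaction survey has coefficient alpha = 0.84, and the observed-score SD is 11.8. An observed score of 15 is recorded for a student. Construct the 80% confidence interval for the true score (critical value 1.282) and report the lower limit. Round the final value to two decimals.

SEM = 11.80000 × √(1 − 0.84000) = 11.80000 × √0.16000 ≈ 11.80000 × 0.40000 ≈ 4.72000
Margin = 1.282 × 4.72000 ≈ 6.05104
Lower bound: 15 − 6.05104 = 8.94896

8.95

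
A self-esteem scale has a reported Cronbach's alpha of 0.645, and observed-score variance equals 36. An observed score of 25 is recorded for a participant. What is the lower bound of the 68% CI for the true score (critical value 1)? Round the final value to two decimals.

21.43

SD = √36 ≈ 6.0000
The standard error of measurement is 6.0000*√(1 − 0.6450) ≈ 6.0000*0.5958 ≈ 3.5749.
Half-width = 1*3.5749 ≈ 3.5749
Lower bound: 25 − 3.5749 = 21.4251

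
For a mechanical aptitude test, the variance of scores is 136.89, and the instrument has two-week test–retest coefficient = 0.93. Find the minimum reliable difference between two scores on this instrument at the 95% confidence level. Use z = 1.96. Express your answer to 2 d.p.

SD = √136.89 ≃ 11.70000
SEM = 11.70000 · √(1 − 0.93000) = 11.70000 · √0.07000 ≃ 11.70000 · 0.26458 ≃ 3.09553
SE_diff = SEM · √2 ≃ 3.09553 · 1.41421 ≃ 4.37774
Minimum reliable difference = 1.96 · SE_diff ≃ 1.96 · 4.37774 ≃ 8.58037

8.58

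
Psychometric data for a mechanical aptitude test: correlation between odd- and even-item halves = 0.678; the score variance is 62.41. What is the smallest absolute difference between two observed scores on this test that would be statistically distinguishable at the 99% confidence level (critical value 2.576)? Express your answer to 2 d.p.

SD = √62.41 = 7.90000
Spearman-Brown: r = 2(0.678) / (1 + 0.678) = 1.35600 / 1.67800 ≈ 0.80810
SEM = 7.90000 * √(1 − 0.80810) = 7.90000 * √0.19190 ≈ 7.90000 * 0.43806 ≈ 3.46066
SE_diff = SEM * √2 ≈ 3.46066 * 1.41421 ≈ 4.89411
Minimum reliable difference = 2.576 * SE_diff ≈ 2.576 * 4.89411 ≈ 12.60724

12.61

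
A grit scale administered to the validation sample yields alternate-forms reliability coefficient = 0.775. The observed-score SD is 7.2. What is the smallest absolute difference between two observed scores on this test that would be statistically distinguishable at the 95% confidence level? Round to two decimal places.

SEM = 7.20000 × √(1 − 0.77500) = 7.20000 × √0.22500 ≈ 7.20000 × 0.47434 ≈ 3.41526
Standard error of the difference = 3.41526·√2 ≈ 4.82991
Minimum reliable difference = 1.96 × SE_diff ≈ 1.96 × 4.82991 ≈ 9.46662

9.47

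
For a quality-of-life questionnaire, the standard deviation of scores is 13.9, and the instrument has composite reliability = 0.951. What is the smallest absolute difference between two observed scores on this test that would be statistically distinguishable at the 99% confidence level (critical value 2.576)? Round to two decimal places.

11.21

The standard error of measurement is 13.9000×√(1 − 0.9510) ≈ 13.9000×0.2214 ≈ 3.0769.
Standard error of the difference = 3.0769·√2 ≈ 4.3514
Smallest detectable difference = 2.576×4.3514 ≈ 11.2092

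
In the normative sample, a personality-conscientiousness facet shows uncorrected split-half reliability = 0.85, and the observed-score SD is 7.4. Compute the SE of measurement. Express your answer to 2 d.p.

2.11

Spearman-Brown: r = 2(0.85) / (1 + 0.85) = 1.7000 / 1.8500 ≈ 0.9189
SEM = 7.4000 * √(1 − 0.9189) = 7.4000 * √0.0811 ≈ 7.4000 * 0.2847 ≈ 2.1071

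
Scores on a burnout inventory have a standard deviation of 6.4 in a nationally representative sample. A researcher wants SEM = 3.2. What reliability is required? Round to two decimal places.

0.75

r = 1 − (SEM / SD)² = 1 − (3.2000 / 6.4)² ≃ 1 − 0.2500 ≃ 0.7500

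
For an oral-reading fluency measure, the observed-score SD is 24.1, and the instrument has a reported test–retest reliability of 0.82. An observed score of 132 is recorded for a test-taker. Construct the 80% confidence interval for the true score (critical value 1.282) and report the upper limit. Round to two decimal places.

145.11

The standard error of measurement is 24.1000·√(1 − 0.8200) ≈ 24.1000·0.4243 ≈ 10.2248.
Margin = 1.282 · 10.2248 ≈ 13.1081
Upper bound: 132 + 13.1081 = 145.1081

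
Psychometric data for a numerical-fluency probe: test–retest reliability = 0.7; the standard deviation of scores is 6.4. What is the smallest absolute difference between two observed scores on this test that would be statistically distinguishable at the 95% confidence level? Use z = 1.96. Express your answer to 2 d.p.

SEM = 6.40000 × √(1 − 0.70000) = 6.40000 × √0.30000 ≈ 6.40000 × 0.54772 ≈ 3.50542
SE_diff = SEM × √2 ≈ 3.50542 × 1.41421 ≈ 4.95742
Smallest detectable difference = 1.96×4.95742 ≈ 9.71654

9.72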